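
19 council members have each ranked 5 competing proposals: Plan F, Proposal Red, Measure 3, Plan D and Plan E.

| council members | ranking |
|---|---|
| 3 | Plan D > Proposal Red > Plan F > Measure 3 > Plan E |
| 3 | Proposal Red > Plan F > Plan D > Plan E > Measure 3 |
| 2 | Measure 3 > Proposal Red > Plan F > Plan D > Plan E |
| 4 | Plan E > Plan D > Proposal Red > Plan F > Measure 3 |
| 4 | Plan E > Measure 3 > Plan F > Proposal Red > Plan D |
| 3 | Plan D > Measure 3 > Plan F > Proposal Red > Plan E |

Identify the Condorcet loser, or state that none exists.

Head-to-head results (19 council members):
Plan F vs Proposal Red: Proposal Red, 12–7.
Plan F vs Measure 3: 3+3+4 = 10 for Plan F, 9 for Measure 3 — Plan F by 10–9.
Plan F vs Plan D: Plan F preferred on 3+2+4 = 9 ballots; Plan D wins 10–9.
Plan F–Plan E: Plan F 11–8.
Proposal Red–Measure 3: Proposal Red 10–9.
Proposal Red vs Plan D: Proposal Red is ranked higher on 3+2+4 = 9 ballots, Plan D on 10. Plan D wins 10–9.
Proposal Red vs Plan E: Proposal Red wins 11–8.
Measure 3 vs Plan D: Plan D wins 13–6.
Measure 3–Plan E: Plan E 11–8.
Plan D vs Plan E: Plan D is ranked higher on 3+3+2+3 = 11 ballots, Plan E on 8. Plan D wins 11–8.
Only Measure 3 has no wins; Measure 3 is the Condorcet loser.

Measure 3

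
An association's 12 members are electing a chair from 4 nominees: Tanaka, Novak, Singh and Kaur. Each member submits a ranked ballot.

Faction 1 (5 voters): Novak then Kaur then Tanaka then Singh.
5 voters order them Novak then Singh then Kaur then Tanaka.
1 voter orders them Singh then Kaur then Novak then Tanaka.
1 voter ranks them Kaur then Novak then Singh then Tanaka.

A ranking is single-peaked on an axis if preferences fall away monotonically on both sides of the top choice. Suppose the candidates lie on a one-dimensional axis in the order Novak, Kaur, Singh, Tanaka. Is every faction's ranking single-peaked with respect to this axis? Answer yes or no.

Axis positions: Novak=1, Kaur=2, Singh=3, Tanaka=4.
Faction 1: ranking walks positions 1-2-4-3; Tanaka is ranked above Singh even though Singh lies between Tanaka and the peak Novak on the axis — preferences dip and rise again. Not single-peaked.
Faction 2: ranking walks positions 1-3-2-4; Singh is ranked above Kaur even though Kaur lies between Singh and the peak Novak on the axis — preferences dip and rise again. Not single-peaked.
Faction 3 (peak Singh at position 3): ranking walks positions 3-2-1-4, expanding outward from the peak — single-peaked.
Faction 4 (peak Kaur at position 2): ranking walks positions 2-1-3-4, expanding outward from the peak — single-peaked.
Faction 1 violates single-peakedness, so the profile is not single-peaked on this axis.

no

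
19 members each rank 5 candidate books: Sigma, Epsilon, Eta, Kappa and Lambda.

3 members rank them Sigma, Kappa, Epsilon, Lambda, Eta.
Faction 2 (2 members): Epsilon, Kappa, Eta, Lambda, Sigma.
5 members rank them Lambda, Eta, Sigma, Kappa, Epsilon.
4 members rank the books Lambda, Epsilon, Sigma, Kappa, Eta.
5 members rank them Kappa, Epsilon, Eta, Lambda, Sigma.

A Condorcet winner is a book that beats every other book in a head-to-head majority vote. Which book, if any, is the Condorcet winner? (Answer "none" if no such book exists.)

none

Head-to-head results (19 members):
Sigma vs Epsilon: Epsilon, 11–8.
Sigma vs Eta: Eta, 12–7.
Sigma vs Kappa: Sigma, 12–7.
Sigma vs Lambda: Lambda wins 16–3.
Epsilon–Eta: Epsilon 14–5.
Epsilon–Kappa: Kappa 13–6.
Epsilon vs Lambda: Epsilon wins 10–9.
Eta vs Kappa: Kappa, 14–5.
Eta–Lambda: Lambda 12–7.
Kappa–Lambda: Kappa 10–9.
Every book loses at least once (Sigma loses to Epsilon; Epsilon loses to Kappa; Eta loses to Epsilon; Kappa loses to Sigma; Lambda loses to Epsilon). The majority relation contains the cycle Sigma beats Kappa beats Epsilon beats Sigma, so there is no Condorcet winner.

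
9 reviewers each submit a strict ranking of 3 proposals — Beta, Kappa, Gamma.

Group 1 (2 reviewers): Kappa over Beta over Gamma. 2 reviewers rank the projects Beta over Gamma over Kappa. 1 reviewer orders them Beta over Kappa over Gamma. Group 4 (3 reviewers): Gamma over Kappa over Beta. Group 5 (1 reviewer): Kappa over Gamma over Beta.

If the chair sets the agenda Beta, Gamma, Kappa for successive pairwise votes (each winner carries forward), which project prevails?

Round 1: Beta vs Gamma — 5–4, Beta advances.
Round 2: Beta vs Kappa — 3–6, Kappa advances.
The agenda winner is Kappa.

Kappa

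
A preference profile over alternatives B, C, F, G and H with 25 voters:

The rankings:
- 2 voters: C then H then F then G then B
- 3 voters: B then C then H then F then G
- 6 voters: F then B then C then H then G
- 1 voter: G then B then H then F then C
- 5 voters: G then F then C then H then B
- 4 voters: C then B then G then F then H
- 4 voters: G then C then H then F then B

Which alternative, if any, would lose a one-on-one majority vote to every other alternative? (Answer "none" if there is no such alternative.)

Pairwise majorities:
B vs C: C wins 15–10.
B vs F: F, 17–8.
B–G: B 13–12.
B vs H: B preferred on 3+6+1+4 = 14 ballots; B wins 14–11.
C vs F: C wins 13–12.
C vs G: C wins 15–10.
C vs H: 24 to 1, C.
F vs G: G, 14–11.
F–H: F 15–10.
G vs H: G, 14–11.
Only H has no wins; H is the Condorcet loser.

H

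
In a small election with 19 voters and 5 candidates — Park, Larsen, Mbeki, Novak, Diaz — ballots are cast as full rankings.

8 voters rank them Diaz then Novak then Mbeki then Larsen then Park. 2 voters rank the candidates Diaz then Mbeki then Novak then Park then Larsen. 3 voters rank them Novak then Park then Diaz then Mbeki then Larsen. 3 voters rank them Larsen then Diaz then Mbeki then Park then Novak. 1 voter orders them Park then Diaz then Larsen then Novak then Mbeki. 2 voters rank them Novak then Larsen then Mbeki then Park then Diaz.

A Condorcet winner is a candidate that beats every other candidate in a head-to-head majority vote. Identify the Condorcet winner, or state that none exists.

Head-to-head results (19 voters):
Park vs Larsen: 6 to 13, Larsen.
Park vs Mbeki: Park preferred on 3+1 = 4 ballots; Mbeki wins 15–4.
Park vs Novak: Park preferred on 3+1 = 4 ballots; Novak wins 15–4.
Park vs Diaz: 3+1+2 = 6 for Park, 13 for Diaz — Diaz by 13–6.
Larsen vs Mbeki: 6 to 13, Mbeki.
Larsen vs Novak: Larsen preferred on 3+1 = 4 ballots; Novak wins 15–4.
Larsen vs Diaz: Larsen preferred on 3+2 = 5 ballots; Diaz wins 14–5.
Mbeki vs Novak: Mbeki preferred on 2+3 = 5 ballots; Novak wins 14–5.
Mbeki vs Diaz: 2 to 17, Diaz.
Novak vs Diaz: Novak preferred on 3+2 = 5 ballots; Diaz wins 14–5.
Only Diaz has no losses; Diaz is the Condorcet winner.

Diaz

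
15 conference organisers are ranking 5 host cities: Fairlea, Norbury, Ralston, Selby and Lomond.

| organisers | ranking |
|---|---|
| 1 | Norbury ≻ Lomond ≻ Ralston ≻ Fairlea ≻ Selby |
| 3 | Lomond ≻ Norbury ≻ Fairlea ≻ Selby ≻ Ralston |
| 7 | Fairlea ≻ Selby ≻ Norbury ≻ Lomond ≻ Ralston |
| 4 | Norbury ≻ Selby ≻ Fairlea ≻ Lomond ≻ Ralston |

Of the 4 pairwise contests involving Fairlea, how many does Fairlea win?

3

Fairlea against each rival (15 organisers):
Fairlea vs Norbury: Fairlea preferred on 7 ballots; Norbury wins 8–7.
Fairlea vs Ralston: 3+7+4 = 14 for Fairlea, 1 for Ralston — Fairlea by 14–1.
Fairlea vs Selby: Fairlea, 11–4.
Fairlea vs Lomond: Fairlea is ranked higher on 7+4 = 11 ballots, Lomond on 4. Fairlea wins 11–4.
Fairlea beats Ralston, Selby, Lomond; loses to Norbury — 3 pairwise wins.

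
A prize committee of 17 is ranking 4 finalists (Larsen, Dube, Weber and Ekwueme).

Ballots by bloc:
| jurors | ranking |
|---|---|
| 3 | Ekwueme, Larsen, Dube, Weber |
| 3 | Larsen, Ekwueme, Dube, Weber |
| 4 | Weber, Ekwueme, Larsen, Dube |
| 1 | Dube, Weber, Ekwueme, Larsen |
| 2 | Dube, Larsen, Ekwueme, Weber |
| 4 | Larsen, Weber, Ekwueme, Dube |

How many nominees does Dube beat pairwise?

1

Dube against each rival (17 jurors):
Dube vs Larsen: 1+2 = 3 for Dube, 14 for Larsen — Larsen by 14–3.
Dube vs Weber: Dube, 9–8.
Dube–Ekwueme: Ekwueme 14–3.
Dube beats Weber; loses to Larsen, Ekwueme — 1 pairwise win.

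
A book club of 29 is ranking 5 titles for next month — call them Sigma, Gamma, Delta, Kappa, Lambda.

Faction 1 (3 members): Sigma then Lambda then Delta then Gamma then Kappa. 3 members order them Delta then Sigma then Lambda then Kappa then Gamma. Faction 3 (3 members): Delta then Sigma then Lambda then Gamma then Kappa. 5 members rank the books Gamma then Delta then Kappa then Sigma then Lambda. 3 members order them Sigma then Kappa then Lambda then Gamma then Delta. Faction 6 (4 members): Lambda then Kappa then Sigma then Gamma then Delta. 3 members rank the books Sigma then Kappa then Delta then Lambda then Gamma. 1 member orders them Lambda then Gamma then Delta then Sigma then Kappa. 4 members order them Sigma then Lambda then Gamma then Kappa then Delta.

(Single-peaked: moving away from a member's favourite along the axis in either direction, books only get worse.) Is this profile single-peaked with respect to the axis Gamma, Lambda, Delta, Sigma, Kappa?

Axis positions: Gamma=1, Lambda=2, Delta=3, Sigma=4, Kappa=5.
Faction 1: ranking walks positions 4-2-3-1-5; Lambda is ranked above Delta even though Delta lies between Lambda and the peak Sigma on the axis — preferences dip and rise again. Not single-peaked.
Faction 2 (peak Delta at position 3): ranking walks positions 3-4-2-5-1, expanding outward from the peak — single-peaked.
Faction 3 (peak Delta at position 3): ranking walks positions 3-4-2-1-5, expanding outward from the peak — single-peaked.
Faction 4: ranking walks positions 1-3-5-4-2; Delta is ranked above Lambda even though Lambda lies between Delta and the peak Gamma on the axis — preferences dip and rise again. Not single-peaked.
Faction 5: ranking walks positions 4-5-2-1-3; Lambda is ranked above Delta even though Delta lies between Lambda and the peak Sigma on the axis — preferences dip and rise again. Not single-peaked.
Faction 6: ranking walks positions 2-5-4-1-3; Kappa is ranked above Delta even though Delta lies between Kappa and the peak Lambda on the axis — preferences dip and rise again. Not single-peaked.
Faction 7 (peak Sigma at position 4): ranking walks positions 4-5-3-2-1, expanding outward from the peak — single-peaked.
Faction 8 (peak Lambda at position 2): ranking walks positions 2-1-3-4-5, expanding outward from the peak — single-peaked.
Faction 9: ranking walks positions 4-2-1-5-3; Lambda is ranked above Delta even though Delta lies between Lambda and the peak Sigma on the axis — preferences dip and rise again. Not single-peaked.
Faction 1 violates single-peakedness, so the profile is not single-peaked on this axis.

no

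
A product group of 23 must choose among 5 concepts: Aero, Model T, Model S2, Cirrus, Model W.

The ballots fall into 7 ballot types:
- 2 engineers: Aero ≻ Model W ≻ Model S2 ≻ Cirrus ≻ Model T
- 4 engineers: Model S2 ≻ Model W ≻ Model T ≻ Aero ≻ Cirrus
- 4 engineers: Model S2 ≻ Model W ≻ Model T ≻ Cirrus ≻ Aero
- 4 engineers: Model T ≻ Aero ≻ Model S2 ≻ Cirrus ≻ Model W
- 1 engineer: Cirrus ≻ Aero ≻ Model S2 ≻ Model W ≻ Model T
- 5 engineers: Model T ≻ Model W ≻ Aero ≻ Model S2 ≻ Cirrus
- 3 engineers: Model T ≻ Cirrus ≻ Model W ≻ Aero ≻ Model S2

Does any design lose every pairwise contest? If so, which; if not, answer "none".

Head-to-head results (23 engineers):
Aero vs Model T: 3 to 20, Model T.
Aero vs Model S2: Aero, 15–8.
Aero vs Cirrus: Aero, 15–8.
Aero vs Model W: 7 to 16, Model W.
Model T–Model S2: Model T 12–11.
Model T vs Cirrus: Model T, 20–3.
Model T vs Model W: Model T is ranked higher on 4+5+3 = 12 ballots, Model W on 11. Model T wins 12–11.
Model S2 vs Cirrus: Model S2, 19–4.
Model S2 vs Model W: Model S2 preferred on 4+4+4+1 = 13 ballots; Model S2 wins 13–10.
Cirrus vs Model W: Model W wins 15–8.
Cirrus loses to every other design — it is the Condorcet loser.

Cirrus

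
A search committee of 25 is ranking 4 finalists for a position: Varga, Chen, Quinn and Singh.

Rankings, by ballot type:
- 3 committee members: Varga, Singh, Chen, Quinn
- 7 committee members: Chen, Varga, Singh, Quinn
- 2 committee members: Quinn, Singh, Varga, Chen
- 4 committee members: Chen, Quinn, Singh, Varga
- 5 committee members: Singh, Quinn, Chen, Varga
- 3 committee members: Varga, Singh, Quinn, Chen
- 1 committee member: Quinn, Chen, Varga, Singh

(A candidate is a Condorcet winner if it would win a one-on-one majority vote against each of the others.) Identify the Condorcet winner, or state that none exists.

none

Head-to-head results (25 committee members):
Varga vs Chen: 8 to 17, Chen.
Varga vs Quinn: Varga preferred on 3+7+3 = 13 ballots; Varga wins 13–12.
Varga vs Singh: 14 to 11, Varga.
Chen vs Quinn: 3+7+4 = 14 for Chen, 11 for Quinn — Chen by 14–11.
Chen vs Singh: Singh wins 13–12.
Quinn vs Singh: Singh wins 18–7.
Every candidate loses at least once (Varga loses to Chen; Chen loses to Singh; Quinn loses to Varga; Singh loses to Varga). The majority relation contains the cycle Varga → Singh → Chen → Varga, so there is no Condorcet winner.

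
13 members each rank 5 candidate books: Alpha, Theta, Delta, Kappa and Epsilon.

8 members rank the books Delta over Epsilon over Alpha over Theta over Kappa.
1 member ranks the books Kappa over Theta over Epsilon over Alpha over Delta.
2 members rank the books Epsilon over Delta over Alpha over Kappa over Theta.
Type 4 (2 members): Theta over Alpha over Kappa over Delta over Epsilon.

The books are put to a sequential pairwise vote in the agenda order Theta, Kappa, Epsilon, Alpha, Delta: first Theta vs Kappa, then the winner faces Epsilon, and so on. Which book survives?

Delta

Round 1: Theta vs Kappa — 10–3, Theta advances.
Round 2: Theta vs Epsilon — 3–10, Epsilon advances.
Round 3: Epsilon vs Alpha — 11–2, Epsilon advances.
Round 4: Epsilon vs Delta — 3–10, Delta advances.
Delta survives the agenda.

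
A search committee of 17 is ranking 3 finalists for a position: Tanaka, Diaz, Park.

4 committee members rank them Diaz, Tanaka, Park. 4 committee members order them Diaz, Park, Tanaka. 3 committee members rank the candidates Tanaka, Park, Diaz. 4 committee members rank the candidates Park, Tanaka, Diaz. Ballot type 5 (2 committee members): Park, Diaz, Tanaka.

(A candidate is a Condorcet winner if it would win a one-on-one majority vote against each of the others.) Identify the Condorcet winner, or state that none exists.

Pairwise majorities:
Tanaka–Diaz: Diaz 10–7.
Tanaka vs Park: Park, 10–7.
Diaz vs Park: Park wins 9–8.
Park beats each of Tanaka, Diaz — Park is the Condorcet winner.

Park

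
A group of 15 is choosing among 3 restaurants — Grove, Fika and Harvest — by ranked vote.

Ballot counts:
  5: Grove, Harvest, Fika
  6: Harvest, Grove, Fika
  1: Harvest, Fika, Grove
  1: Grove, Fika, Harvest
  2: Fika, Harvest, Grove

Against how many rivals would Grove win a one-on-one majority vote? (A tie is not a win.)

1

Grove against each rival (15 friends):
Grove vs Fika: 12 to 3, Grove.
Grove vs Harvest: 6 to 9, Harvest.
Grove beats Fika; loses to Harvest — 1 pairwise win.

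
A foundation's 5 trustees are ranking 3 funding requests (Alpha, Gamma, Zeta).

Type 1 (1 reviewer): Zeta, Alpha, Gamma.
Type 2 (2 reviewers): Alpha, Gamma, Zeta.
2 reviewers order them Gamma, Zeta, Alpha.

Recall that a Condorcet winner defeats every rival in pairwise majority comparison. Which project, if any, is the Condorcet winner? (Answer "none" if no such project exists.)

none

Head-to-head results (5 reviewers):
Alpha vs Gamma: Alpha, 3–2.
Alpha vs Zeta: Zeta wins 3–2.
Gamma vs Zeta: Gamma, 4–1.
Each project drops at least one matchup (Alpha loses to Zeta; Gamma loses to Alpha; Zeta loses to Gamma); the cycle Alpha > Gamma > Zeta > Alpha rules out a Condorcet winner.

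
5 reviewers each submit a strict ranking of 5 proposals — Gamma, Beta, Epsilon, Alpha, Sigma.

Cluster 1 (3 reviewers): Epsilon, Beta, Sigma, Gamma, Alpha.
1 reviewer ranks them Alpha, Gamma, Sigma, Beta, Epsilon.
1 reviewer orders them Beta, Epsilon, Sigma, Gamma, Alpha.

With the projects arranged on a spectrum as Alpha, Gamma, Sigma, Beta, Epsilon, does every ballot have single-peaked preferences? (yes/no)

Axis positions: Alpha=1, Gamma=2, Sigma=3, Beta=4, Epsilon=5.
Cluster 1 (peak Epsilon at position 5): ranking walks positions 5-4-3-2-1, expanding outward from the peak — single-peaked.
Cluster 2 (peak Alpha at position 1): ranking walks positions 1-2-3-4-5, expanding outward from the peak — single-peaked.
Cluster 3 (peak Beta at position 4): ranking walks positions 4-5-3-2-1, expanding outward from the peak — single-peaked.
Every ranking is single-peaked on this axis.

yes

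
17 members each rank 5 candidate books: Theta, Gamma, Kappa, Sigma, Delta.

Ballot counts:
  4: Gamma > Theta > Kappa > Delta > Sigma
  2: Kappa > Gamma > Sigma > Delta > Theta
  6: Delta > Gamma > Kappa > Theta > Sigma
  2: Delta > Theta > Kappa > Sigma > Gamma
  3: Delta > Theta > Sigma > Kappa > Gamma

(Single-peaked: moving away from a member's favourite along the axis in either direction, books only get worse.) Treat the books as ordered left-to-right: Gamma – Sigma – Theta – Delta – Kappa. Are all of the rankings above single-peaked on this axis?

Axis positions: Gamma=1, Sigma=2, Theta=3, Delta=4, Kappa=5.
Ballot type 1: ranking walks positions 1-3-5-4-2; Theta is ranked above Sigma even though Sigma lies between Theta and the peak Gamma on the axis — preferences dip and rise again. Not single-peaked.
Ballot type 2: ranking walks positions 5-1-2-4-3; Gamma is ranked above Delta even though Delta lies between Gamma and the peak Kappa on the axis — preferences dip and rise again. Not single-peaked.
Ballot type 3: ranking walks positions 4-1-5-3-2; Gamma is ranked above Theta even though Theta lies between Gamma and the peak Delta on the axis — preferences dip and rise again. Not single-peaked.
Ballot type 4 (peak Delta at position 4): ranking walks positions 4-3-5-2-1, expanding outward from the peak — single-peaked.
Ballot type 5 (peak Delta at position 4): ranking walks positions 4-3-2-5-1, expanding outward from the peak — single-peaked.
Ballot type 1 violates single-peakedness, so the profile is not single-peaked on this axis.

no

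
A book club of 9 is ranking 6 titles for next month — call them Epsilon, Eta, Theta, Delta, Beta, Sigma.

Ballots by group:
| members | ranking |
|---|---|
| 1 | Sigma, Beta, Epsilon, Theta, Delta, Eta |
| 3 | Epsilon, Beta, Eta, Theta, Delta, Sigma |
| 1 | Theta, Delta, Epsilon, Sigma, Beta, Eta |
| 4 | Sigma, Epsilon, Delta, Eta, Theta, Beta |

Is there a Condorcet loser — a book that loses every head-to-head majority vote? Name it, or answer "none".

none

Pairwise majorities:
Epsilon–Eta: Epsilon 9–0.
Epsilon vs Theta: Epsilon wins 8–1.
Epsilon–Delta: Epsilon 8–1.
Epsilon vs Beta: Epsilon wins 8–1.
Epsilon vs Sigma: 3+1 = 4 for Epsilon, 5 for Sigma — Sigma by 5–4.
Eta–Theta: Eta 7–2.
Eta vs Delta: Eta preferred on 3 ballots; Delta wins 6–3.
Eta vs Beta: Eta preferred on 4 ballots; Beta wins 5–4.
Eta vs Sigma: 3 for Eta, 6 for Sigma — Sigma by 6–3.
Theta vs Delta: 1+3+1 = 5 for Theta, 4 for Delta — Theta by 5–4.
Theta vs Beta: 5 to 4, Theta.
Theta vs Sigma: Theta is ranked higher on 3+1 = 4 ballots, Sigma on 5. Sigma wins 5–4.
Delta vs Beta: Delta wins 5–4.
Delta vs Sigma: 3+1 = 4 for Delta, 5 for Sigma — Sigma by 5–4.
Beta vs Sigma: 3 to 6, Sigma.
Each book has at least one pairwise win (Epsilon beats Eta; Eta beats Theta; Theta beats Delta; Delta beats Eta; Beta beats Eta; Sigma beats Epsilon) — no Condorcet loser.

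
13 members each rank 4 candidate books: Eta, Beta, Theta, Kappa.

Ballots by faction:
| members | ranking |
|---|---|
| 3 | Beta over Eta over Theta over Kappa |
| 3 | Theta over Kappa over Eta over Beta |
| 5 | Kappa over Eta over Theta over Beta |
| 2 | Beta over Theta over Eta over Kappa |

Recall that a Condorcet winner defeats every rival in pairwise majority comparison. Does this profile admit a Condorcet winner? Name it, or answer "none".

none

Head-to-head results (13 members):
Eta–Beta: Eta 8–5.
Eta–Theta: Eta 8–5.
Eta vs Kappa: Kappa wins 8–5.
Beta vs Theta: Theta wins 8–5.
Beta vs Kappa: Kappa, 8–5.
Theta vs Kappa: Theta, 8–5.
No book is unbeaten: Eta loses to Kappa; Beta loses to Eta; Theta loses to Eta; Kappa loses to Theta. In particular Eta → Theta → Kappa → Eta is a majority cycle — no Condorcet winner exists.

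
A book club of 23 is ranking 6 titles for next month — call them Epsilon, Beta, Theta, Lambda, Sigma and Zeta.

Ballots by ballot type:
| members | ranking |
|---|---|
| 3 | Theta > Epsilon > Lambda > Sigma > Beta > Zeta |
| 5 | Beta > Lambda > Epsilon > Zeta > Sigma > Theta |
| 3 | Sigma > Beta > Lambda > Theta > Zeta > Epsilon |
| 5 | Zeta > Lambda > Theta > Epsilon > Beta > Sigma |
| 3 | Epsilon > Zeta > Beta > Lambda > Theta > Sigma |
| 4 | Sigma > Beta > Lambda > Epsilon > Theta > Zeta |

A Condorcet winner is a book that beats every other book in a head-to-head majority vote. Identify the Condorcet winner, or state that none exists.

Check each pair by majority over 23 ballots:
Epsilon vs Beta: Beta, 12–11.
Epsilon vs Theta: Epsilon, 12–11.
Epsilon vs Lambda: 3+3 = 6 for Epsilon, 17 for Lambda — Lambda by 17–6.
Epsilon–Sigma: Epsilon 16–7.
Epsilon vs Zeta: Epsilon, 15–8.
Beta–Theta: Beta 15–8.
Beta vs Lambda: Beta, 15–8.
Beta–Sigma: Beta 13–10.
Beta vs Zeta: 15 to 8, Beta.
Theta vs Lambda: Lambda wins 20–3.
Theta vs Sigma: Theta preferred on 3+5+3 = 11 ballots; Sigma wins 12–11.
Theta vs Zeta: Theta is ranked higher on 3+3+4 = 10 ballots, Zeta on 13. Zeta wins 13–10.
Lambda vs Sigma: 3+5+5+3 = 16 for Lambda, 7 for Sigma — Lambda by 16–7.
Lambda–Zeta: Lambda 15–8.
Sigma vs Zeta: Sigma preferred on 3+3+4 = 10 ballots; Zeta wins 13–10.
Beta wins every pairwise contest, so Beta is the Condorcet winner.

Beta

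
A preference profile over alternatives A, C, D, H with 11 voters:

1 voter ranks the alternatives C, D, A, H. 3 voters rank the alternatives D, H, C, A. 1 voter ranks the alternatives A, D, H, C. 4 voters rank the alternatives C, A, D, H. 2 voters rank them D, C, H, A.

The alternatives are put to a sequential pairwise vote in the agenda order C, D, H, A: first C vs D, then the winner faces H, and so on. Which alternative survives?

D

Round 1: C vs D — 5–6, D advances.
Round 2: D vs H — 11–0, D advances.
Round 3: D vs A — 6–5, D advances.
The agenda winner is D.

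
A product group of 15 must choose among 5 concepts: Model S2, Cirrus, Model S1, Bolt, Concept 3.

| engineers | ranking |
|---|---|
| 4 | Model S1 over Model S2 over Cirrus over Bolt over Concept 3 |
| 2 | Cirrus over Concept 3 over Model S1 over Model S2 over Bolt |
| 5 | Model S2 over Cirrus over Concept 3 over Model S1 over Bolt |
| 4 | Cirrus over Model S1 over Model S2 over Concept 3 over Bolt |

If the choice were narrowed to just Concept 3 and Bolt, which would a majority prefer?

Concept 3

Ballots ranking Concept 3 above Bolt: 2 + 5 + 4 = 11.
Ballots ranking Bolt above Concept 3: 15 − 11 = 4.
Concept 3 wins the head-to-head 11–4.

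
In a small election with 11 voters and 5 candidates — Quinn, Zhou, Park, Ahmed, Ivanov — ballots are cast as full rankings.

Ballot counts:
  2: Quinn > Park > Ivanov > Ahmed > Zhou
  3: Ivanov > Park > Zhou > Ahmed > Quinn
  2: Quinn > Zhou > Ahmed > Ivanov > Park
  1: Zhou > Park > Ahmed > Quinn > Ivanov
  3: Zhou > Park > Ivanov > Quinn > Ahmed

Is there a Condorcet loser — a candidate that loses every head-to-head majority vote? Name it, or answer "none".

Head-to-head results (11 voters):
Quinn vs Zhou: Zhou wins 7–4.
Quinn vs Park: Park, 7–4.
Quinn vs Ahmed: Quinn, 7–4.
Quinn vs Ivanov: Quinn is ranked higher on 2+2+1 = 5 ballots, Ivanov on 6. Ivanov wins 6–5.
Zhou vs Park: 6 to 5, Zhou.
Zhou vs Ahmed: Zhou wins 9–2.
Zhou vs Ivanov: Zhou wins 6–5.
Park vs Ahmed: Park wins 9–2.
Park vs Ivanov: Park, 6–5.
Ahmed–Ivanov: Ivanov 8–3.
Ahmed loses to every other candidate — it is the Condorcet loser.

Ahmed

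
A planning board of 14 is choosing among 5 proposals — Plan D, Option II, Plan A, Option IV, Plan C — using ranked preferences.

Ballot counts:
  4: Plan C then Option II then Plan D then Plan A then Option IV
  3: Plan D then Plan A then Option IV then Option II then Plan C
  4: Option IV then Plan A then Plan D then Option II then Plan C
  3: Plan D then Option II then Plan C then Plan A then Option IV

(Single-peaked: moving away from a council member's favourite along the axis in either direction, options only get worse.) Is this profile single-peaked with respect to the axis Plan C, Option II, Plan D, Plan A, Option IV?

yes

Axis positions: Plan C=1, Option II=2, Plan D=3, Plan A=4, Option IV=5.
Group 1 (peak Plan C at position 1): ranking walks positions 1-2-3-4-5, expanding outward from the peak — single-peaked.
Group 2 (peak Plan D at position 3): ranking walks positions 3-4-5-2-1, expanding outward from the peak — single-peaked.
Group 3 (peak Option IV at position 5): ranking walks positions 5-4-3-2-1, expanding outward from the peak — single-peaked.
Group 4 (peak Plan D at position 3): ranking walks positions 3-2-1-4-5, expanding outward from the peak — single-peaked.
Every ranking is single-peaked on this axis.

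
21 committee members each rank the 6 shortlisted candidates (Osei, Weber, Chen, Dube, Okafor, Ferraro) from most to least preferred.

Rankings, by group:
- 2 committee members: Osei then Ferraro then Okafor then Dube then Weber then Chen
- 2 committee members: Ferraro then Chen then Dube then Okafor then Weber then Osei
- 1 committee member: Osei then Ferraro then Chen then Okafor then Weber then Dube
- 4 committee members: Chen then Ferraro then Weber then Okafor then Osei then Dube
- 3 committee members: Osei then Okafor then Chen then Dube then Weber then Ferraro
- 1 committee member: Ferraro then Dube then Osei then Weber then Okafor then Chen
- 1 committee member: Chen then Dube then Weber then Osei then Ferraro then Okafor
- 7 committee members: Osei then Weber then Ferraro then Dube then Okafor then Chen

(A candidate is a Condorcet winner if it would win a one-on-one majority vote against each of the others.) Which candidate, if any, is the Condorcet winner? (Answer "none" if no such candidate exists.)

Head-to-head results (21 committee members):
Osei vs Weber: Osei wins 14–7.
Osei vs Chen: Osei, 14–7.
Osei vs Dube: Osei, 17–4.
Osei vs Okafor: Osei, 15–6.
Osei vs Ferraro: Osei wins 14–7.
Weber vs Chen: Chen wins 11–10.
Weber vs Dube: Weber, 12–9.
Weber–Okafor: Weber 13–8.
Weber–Ferraro: Weber 11–10.
Chen vs Dube: Chen, 11–10.
Chen vs Okafor: Okafor wins 13–8.
Chen–Ferraro: Ferraro 13–8.
Dube vs Okafor: Dube wins 11–10.
Dube vs Ferraro: Ferraro, 17–4.
Okafor vs Ferraro: Ferraro wins 18–3.
Osei beats each of Weber, Chen, Dube, Okafor, Ferraro — Osei is the Condorcet winner.

Osei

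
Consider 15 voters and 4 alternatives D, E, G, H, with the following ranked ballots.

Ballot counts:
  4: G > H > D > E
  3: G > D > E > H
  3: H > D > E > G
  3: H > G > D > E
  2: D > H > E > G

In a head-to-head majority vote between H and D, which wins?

Ballots ranking H above D: 4 + 3 + 3 = 10.
Ballots ranking D above H: 15 − 10 = 5.
H wins the head-to-head 10–5.

H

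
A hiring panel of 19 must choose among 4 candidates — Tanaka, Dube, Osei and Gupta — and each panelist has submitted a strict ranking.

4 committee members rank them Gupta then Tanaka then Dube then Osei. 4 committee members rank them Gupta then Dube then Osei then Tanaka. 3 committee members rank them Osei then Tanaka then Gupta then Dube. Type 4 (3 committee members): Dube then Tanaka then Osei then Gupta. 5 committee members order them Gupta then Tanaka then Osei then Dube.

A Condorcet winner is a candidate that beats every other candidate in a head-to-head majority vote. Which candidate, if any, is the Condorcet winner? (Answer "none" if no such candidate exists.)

Check each pair by majority over 19 ballots:
Tanaka vs Dube: Tanaka preferred on 4+3+5 = 12 ballots; Tanaka wins 12–7.
Tanaka vs Osei: 4+3+5 = 12 for Tanaka, 7 for Osei — Tanaka by 12–7.
Tanaka vs Gupta: 6 to 13, Gupta.
Dube vs Osei: Dube, 11–8.
Dube vs Gupta: Gupta, 16–3.
Osei–Gupta: Gupta 13–6.
Gupta beats each of Tanaka, Dube, Osei — Gupta is the Condorcet winner.

Gupta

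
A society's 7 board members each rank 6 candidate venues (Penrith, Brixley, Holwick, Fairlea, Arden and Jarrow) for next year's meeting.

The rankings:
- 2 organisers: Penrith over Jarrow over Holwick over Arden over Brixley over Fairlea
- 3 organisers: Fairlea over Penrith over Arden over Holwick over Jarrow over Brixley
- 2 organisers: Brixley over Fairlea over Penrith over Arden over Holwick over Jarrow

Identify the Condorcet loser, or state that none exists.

none

Head-to-head results (7 organisers):
Penrith vs Brixley: Penrith preferred on 2+3 = 5 ballots; Penrith wins 5–2.
Penrith vs Holwick: 7 to 0, Penrith.
Penrith vs Fairlea: 2 to 5, Fairlea.
Penrith vs Arden: Penrith, 7–0.
Penrith vs Jarrow: Penrith, 7–0.
Brixley–Holwick: Holwick 5–2.
Brixley vs Fairlea: Brixley is ranked higher on 2+2 = 4 ballots, Fairlea on 3. Brixley wins 4–3.
Brixley vs Arden: Arden wins 5–2.
Brixley vs Jarrow: Jarrow wins 5–2.
Holwick–Fairlea: Fairlea 5–2.
Holwick–Arden: Arden 5–2.
Holwick–Jarrow: Holwick 5–2.
Fairlea–Arden: Fairlea 5–2.
Fairlea–Jarrow: Fairlea 5–2.
Arden–Jarrow: Arden 5–2.
Every city wins at least one matchup (Penrith beats Brixley; Brixley beats Fairlea; Holwick beats Brixley; Fairlea beats Penrith; Arden beats Brixley; Jarrow beats Brixley), so there is no Condorcet loser.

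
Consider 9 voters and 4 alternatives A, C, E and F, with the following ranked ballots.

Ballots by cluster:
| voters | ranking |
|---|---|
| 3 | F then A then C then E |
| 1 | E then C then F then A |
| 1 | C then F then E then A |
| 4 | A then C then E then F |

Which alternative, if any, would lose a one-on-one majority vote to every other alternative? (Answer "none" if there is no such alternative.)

none

Head-to-head results (9 voters):
A vs C: A is ranked higher on 3+4 = 7 ballots, C on 2. A wins 7–2.
A vs E: A, 7–2.
A vs F: A is ranked higher on 4 ballots, F on 5. F wins 5–4.
C vs E: C preferred on 3+1+4 = 8 ballots; C wins 8–1.
C vs F: C, 6–3.
E vs F: E, 5–4.
Each alternative has at least one pairwise win (A beats C; C beats E; E beats F; F beats A) — no Condorcet loser.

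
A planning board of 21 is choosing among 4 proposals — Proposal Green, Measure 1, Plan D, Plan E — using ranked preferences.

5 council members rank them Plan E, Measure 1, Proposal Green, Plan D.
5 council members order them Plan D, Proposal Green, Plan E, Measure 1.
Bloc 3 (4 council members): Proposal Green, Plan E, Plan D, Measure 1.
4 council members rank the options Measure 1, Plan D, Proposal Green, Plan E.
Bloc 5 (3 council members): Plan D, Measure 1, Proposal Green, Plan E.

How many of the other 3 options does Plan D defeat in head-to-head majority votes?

Plan D against each rival (21 council members):
Plan D vs Proposal Green: Plan D, 12–9.
Plan D vs Measure 1: Plan D, 12–9.
Plan D vs Plan E: Plan D preferred on 5+4+3 = 12 ballots; Plan D wins 12–9.
Plan D beats Proposal Green, Measure 1, Plan E — 3 pairwise wins.

3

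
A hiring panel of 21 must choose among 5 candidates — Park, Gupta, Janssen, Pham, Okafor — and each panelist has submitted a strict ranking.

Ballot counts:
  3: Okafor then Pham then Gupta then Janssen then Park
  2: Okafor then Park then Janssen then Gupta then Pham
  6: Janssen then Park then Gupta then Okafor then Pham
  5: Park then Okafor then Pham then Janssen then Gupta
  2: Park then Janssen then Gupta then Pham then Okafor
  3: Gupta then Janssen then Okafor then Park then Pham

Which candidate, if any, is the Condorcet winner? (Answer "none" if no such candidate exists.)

Head-to-head results (21 committee members):
Park vs Gupta: Park, 15–6.
Park vs Janssen: Park is ranked higher on 2+5+2 = 9 ballots, Janssen on 12. Janssen wins 12–9.
Park vs Pham: 2+6+5+2+3 = 18 for Park, 3 for Pham — Park by 18–3.
Park vs Okafor: Park is ranked higher on 6+5+2 = 13 ballots, Okafor on 8. Park wins 13–8.
Gupta vs Janssen: Janssen wins 15–6.
Gupta vs Pham: Gupta is ranked higher on 2+6+2+3 = 13 ballots, Pham on 8. Gupta wins 13–8.
Gupta–Okafor: Gupta 11–10.
Janssen vs Pham: Janssen, 13–8.
Janssen vs Okafor: 11 to 10, Janssen.
Pham vs Okafor: 2 for Pham, 19 for Okafor — Okafor by 19–2.
Janssen defeats every rival head-to-head and is the Condorcet winner.

Janssen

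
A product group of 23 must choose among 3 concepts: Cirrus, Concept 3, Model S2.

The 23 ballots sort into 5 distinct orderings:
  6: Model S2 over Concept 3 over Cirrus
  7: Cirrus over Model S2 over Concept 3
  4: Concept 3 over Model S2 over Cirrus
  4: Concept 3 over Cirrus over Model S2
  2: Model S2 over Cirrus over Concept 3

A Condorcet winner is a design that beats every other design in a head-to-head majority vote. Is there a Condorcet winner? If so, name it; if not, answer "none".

Head-to-head results (23 engineers):
Cirrus vs Concept 3: Cirrus preferred on 7+2 = 9 ballots; Concept 3 wins 14–9.
Cirrus vs Model S2: Cirrus is ranked higher on 7+4 = 11 ballots, Model S2 on 12. Model S2 wins 12–11.
Concept 3 vs Model S2: 4+4 = 8 for Concept 3, 15 for Model S2 — Model S2 by 15–8.
Model S2 wins every pairwise contest, so Model S2 is the Condorcet winner.

Model S2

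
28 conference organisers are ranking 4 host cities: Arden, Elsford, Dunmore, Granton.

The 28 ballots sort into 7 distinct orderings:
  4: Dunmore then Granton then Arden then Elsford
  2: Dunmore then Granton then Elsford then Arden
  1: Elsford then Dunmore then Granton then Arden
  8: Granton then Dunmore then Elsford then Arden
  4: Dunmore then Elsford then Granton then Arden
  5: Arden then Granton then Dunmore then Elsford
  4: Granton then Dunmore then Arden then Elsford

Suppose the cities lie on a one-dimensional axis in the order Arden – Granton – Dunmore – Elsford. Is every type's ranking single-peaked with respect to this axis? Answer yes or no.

yes

Axis positions: Arden=1, Granton=2, Dunmore=3, Elsford=4.
Type 1 (peak Dunmore at position 3): ranking walks positions 3-2-1-4, expanding outward from the peak — single-peaked.
Type 2 (peak Dunmore at position 3): ranking walks positions 3-2-4-1, expanding outward from the peak — single-peaked.
Type 3 (peak Elsford at position 4): ranking walks positions 4-3-2-1, expanding outward from the peak — single-peaked.
Type 4 (peak Granton at position 2): ranking walks positions 2-3-4-1, expanding outward from the peak — single-peaked.
Type 5 (peak Dunmore at position 3): ranking walks positions 3-4-2-1, expanding outward from the peak — single-peaked.
Type 6 (peak Arden at position 1): ranking walks positions 1-2-3-4, expanding outward from the peak — single-peaked.
Type 7 (peak Granton at position 2): ranking walks positions 2-3-1-4, expanding outward from the peak — single-peaked.
Every ranking is single-peaked on this axis.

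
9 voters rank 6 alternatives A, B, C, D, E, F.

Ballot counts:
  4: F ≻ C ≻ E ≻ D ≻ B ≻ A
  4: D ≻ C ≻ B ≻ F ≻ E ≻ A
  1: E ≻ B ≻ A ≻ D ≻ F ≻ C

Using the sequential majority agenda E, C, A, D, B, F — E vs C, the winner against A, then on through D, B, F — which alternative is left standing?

Round 1: E vs C — 1–8, C advances.
Round 2: C vs A — 8–1, C advances.
Round 3: C vs D — 4–5, D advances.
Round 4: D vs B — 8–1, D advances.
Round 5: D vs F — 5–4, D advances.
D survives the agenda.

D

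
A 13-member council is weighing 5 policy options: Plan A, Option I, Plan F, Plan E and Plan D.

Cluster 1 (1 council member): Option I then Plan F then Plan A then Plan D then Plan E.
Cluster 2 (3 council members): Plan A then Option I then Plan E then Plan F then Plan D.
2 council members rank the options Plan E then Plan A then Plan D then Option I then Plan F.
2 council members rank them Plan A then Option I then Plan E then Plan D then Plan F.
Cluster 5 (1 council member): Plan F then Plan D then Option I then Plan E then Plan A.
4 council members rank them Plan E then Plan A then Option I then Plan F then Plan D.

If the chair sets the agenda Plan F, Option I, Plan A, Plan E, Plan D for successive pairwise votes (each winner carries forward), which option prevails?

Plan E

Round 1: Plan F vs Option I — 1–12, Option I advances.
Round 2: Option I vs Plan A — 2–11, Plan A advances.
Round 3: Plan A vs Plan E — 6–7, Plan E advances.
Round 4: Plan E vs Plan D — 11–2, Plan E advances.
Plan E survives the agenda.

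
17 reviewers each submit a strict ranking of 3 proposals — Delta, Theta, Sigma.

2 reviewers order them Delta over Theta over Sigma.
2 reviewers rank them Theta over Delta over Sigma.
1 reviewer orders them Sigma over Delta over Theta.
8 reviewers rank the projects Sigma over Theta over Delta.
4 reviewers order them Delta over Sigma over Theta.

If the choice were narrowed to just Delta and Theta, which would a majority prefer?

Theta

Ballots ranking Delta above Theta: 2 + 1 + 4 = 7.
Ballots ranking Theta above Delta: 17 − 7 = 10.
Theta wins the head-to-head 10–7.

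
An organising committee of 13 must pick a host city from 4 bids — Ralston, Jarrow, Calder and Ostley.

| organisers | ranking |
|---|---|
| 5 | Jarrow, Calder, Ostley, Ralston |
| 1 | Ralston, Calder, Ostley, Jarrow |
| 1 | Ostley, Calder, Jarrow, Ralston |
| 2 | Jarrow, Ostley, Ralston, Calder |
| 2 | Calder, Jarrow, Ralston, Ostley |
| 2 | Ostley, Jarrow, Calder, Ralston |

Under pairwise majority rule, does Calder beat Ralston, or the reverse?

Calder

Ballots ranking Calder above Ralston: 5 + 1 + 2 + 2 = 10.
Ballots ranking Ralston above Calder: 13 − 10 = 3.
Calder wins the head-to-head 10–3.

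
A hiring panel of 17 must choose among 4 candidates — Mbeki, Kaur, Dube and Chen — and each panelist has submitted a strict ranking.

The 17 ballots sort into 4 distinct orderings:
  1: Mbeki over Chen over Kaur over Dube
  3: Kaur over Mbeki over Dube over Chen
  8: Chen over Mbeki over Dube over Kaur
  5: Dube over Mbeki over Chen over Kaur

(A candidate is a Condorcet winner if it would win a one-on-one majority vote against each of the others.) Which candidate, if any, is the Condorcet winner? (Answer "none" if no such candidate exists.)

Mbeki

Head-to-head results (17 committee members):
Mbeki vs Kaur: Mbeki is ranked higher on 1+8+5 = 14 ballots, Kaur on 3. Mbeki wins 14–3.
Mbeki vs Dube: 12 to 5, Mbeki.
Mbeki vs Chen: Mbeki is ranked higher on 1+3+5 = 9 ballots, Chen on 8. Mbeki wins 9–8.
Kaur–Dube: Dube 13–4.
Kaur vs Chen: Chen wins 14–3.
Dube vs Chen: 8 to 9, Chen.
Only Mbeki has no losses; Mbeki is the Condorcet winner.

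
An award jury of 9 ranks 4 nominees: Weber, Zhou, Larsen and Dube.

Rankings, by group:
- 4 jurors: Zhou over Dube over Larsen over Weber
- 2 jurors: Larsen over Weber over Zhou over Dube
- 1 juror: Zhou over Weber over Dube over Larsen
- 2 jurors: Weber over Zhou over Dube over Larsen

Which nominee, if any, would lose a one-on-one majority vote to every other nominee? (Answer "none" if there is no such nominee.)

none

Pairwise majorities:
Weber vs Zhou: 4 to 5, Zhou.
Weber vs Larsen: Weber preferred on 1+2 = 3 ballots; Larsen wins 6–3.
Weber vs Dube: Weber preferred on 2+1+2 = 5 ballots; Weber wins 5–4.
Zhou vs Larsen: 4+1+2 = 7 for Zhou, 2 for Larsen — Zhou by 7–2.
Zhou vs Dube: Zhou preferred on 4+2+1+2 = 9 ballots; Zhou wins 9–0.
Larsen–Dube: Dube 7–2.
No nominee is winless: Weber beats Dube; Zhou beats Weber; Larsen beats Weber; Dube beats Larsen. There is no Condorcet loser.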